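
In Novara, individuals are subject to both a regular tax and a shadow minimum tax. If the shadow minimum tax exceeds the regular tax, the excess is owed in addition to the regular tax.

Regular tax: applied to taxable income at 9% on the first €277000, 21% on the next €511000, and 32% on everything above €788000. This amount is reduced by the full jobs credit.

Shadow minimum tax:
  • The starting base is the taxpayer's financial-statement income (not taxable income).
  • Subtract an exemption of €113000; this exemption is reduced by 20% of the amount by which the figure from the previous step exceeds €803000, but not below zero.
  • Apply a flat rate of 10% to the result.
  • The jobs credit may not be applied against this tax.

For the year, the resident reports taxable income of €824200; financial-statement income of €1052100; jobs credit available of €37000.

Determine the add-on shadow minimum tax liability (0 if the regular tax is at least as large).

Shadow minimum tax:
  Base (financial-statement income): €1052100
  Exemption: €113000 − 20% × (€1052100 − €803000) = €113000 − €49820 = €63180
  Base: €1052100 − €63180 = €988920
  €988920 × 10% = €98892

Regular tax:
  €277000 × 9% = €24930
  €511000 × 21% = €107310
  €36200 × 32% = €11584
  → €143824
  Less jobs credit €37000 → €106824

€98892 ≤ €106824, so no add-on is due.

€0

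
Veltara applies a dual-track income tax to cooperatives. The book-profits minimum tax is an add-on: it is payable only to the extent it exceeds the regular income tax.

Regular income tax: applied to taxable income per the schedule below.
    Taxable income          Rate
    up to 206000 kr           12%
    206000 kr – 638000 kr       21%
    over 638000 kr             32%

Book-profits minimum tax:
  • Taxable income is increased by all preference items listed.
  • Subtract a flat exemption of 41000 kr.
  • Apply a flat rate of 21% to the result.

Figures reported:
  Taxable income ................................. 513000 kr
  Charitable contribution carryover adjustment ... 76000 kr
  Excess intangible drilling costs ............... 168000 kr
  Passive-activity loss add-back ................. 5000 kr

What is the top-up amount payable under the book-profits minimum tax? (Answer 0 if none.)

62220 kr

Book-profits minimum tax:
  Adjusted income: 513000 kr + 76000 kr + 168000 kr + 5000 kr = 762000 kr
  Less exemption 41000 kr → base 721000 kr
  721000 kr × 21% = 151410 kr

Regular income tax:
  206000 kr × 12% = 24720 kr
  307000 kr × 21% = 64470 kr
  → 89190 kr

Excess of book-profits minimum tax over regular income tax: 151410 kr − 89190 kr = 62220 kr.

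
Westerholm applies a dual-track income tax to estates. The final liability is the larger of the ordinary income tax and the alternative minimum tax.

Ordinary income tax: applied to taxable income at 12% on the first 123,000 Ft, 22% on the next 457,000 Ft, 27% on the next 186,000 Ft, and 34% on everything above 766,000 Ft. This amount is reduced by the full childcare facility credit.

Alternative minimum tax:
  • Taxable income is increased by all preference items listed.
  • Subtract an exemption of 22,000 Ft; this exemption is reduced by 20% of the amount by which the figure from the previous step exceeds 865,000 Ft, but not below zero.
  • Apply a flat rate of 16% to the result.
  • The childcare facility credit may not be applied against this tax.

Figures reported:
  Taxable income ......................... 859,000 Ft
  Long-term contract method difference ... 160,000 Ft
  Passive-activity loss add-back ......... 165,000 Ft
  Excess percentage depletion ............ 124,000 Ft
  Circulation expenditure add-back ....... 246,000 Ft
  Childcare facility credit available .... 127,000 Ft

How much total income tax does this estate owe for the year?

248,640 Ft

Alternative minimum tax:
  Adjusted income: 859,000 Ft + 160,000 Ft + 165,000 Ft + 124,000 Ft + 246,000 Ft = 1,554,000 Ft
  Exemption: 20% × (1,554,000 Ft − 865,000 Ft) = 137,800 Ft ≥ 22,000 Ft, so the exemption is fully phased out
  Base: 1,554,000 Ft − 0 Ft = 1,554,000 Ft
  1,554,000 Ft × 16% = 248,640 Ft

Ordinary income tax:
  123,000 Ft × 12% = 14,760 Ft
  457,000 Ft × 22% = 100,540 Ft
  186,000 Ft × 27% = 50,220 Ft
  93,000 Ft × 34% = 31,620 Ft
  → 197,140 Ft
  Less childcare facility credit 127,000 Ft → 70,140 Ft

248,640 Ft > 70,140 Ft, so the alternative minimum tax is the binding amount.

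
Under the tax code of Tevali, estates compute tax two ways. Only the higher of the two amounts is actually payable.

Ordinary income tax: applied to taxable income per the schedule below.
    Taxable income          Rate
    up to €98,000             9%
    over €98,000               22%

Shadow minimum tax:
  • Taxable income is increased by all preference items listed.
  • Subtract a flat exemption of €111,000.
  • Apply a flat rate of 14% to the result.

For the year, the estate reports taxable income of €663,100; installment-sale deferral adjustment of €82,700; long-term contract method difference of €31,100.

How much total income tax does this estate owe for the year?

€133,142

Ordinary income tax:
  €98,000 × 9% = €8,820
  €565,100 × 22% = €124,322
  → €133,142

Shadow minimum tax:
  Adjusted income: €663,100 + €82,700 + €31,100 = €776,900
  Less exemption €111,000 → base €665,900
  €665,900 × 14% = €93,226

€133,142 > €93,226, so the ordinary income tax governs.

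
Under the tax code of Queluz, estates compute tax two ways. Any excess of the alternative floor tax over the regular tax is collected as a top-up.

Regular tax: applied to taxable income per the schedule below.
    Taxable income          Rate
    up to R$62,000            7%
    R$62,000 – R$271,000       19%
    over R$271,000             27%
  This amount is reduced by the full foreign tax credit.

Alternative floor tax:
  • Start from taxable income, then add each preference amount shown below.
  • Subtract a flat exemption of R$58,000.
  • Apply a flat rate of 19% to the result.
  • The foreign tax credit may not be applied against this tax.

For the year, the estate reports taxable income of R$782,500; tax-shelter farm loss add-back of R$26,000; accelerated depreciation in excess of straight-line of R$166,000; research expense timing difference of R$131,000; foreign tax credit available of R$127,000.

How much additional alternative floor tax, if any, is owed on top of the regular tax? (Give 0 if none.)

Alternative floor tax:
  Adjusted income: R$782,500 + R$26,000 + R$166,000 + R$131,000 = R$1,105,500
  Less exemption R$58,000 → base R$1,047,500
  R$1,047,500 × 19% = R$199,025

Regular tax:
  R$62,000 × 7% = R$4,340
  R$209,000 × 19% = R$39,710
  R$511,500 × 27% = R$138,105
  → R$182,155
  Less foreign tax credit R$127,000 → R$55,155

Excess of alternative floor tax over regular tax: R$199,025 − R$55,155 = R$143,870.

R$143,870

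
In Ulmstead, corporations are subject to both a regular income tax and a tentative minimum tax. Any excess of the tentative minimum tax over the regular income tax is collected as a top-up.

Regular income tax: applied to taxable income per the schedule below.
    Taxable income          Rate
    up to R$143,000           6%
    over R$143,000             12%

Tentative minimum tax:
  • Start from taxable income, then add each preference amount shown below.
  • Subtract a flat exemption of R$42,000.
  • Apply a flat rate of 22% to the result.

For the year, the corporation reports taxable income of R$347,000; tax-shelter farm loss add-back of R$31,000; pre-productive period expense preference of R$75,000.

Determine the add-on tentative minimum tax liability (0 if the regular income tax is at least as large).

R$57,360

Tentative minimum tax:
  Adjusted income: R$347,000 + R$31,000 + R$75,000 = R$453,000
  Less exemption R$42,000 → base R$411,000
  R$411,000 × 22% = R$90,420

Regular income tax:
  R$143,000 × 6% = R$8,580
  R$204,000 × 12% = R$24,480
  → R$33,060

Excess of tentative minimum tax over regular income tax: R$90,420 − R$33,060 = R$57,360.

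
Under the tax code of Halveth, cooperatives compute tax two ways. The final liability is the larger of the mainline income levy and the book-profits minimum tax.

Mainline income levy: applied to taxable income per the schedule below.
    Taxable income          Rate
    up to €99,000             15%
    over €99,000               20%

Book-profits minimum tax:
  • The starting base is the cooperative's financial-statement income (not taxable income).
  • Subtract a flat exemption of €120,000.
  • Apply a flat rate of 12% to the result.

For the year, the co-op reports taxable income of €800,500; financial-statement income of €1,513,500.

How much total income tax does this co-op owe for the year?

€167,220

Mainline income levy:
  €99,000 × 15% = €14,850
  €701,500 × 20% = €140,300
  → €155,150

Book-profits minimum tax:
  Base (financial-statement income): €1,513,500
  Less exemption €120,000 → base €1,393,500
  €1,393,500 × 12% = €167,220

€167,220 > €155,150, so the book-profits minimum tax is the binding amount.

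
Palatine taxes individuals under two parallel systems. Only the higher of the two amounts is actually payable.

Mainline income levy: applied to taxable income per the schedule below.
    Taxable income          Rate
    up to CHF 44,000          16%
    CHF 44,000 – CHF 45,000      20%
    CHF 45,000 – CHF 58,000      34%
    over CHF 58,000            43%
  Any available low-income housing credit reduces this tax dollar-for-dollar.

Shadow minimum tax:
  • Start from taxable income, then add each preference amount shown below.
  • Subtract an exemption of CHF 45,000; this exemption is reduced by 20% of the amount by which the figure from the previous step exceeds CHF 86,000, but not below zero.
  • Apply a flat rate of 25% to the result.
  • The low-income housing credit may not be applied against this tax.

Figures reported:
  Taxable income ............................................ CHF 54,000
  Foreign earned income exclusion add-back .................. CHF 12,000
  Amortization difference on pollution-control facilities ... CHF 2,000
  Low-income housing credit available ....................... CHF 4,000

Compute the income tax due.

CHF 6,300

Shadow minimum tax:
  Adjusted income: CHF 54,000 + CHF 12,000 + CHF 2,000 = CHF 68,000
  Exemption: CHF 68,000 ≤ CHF 86,000, so full CHF 45,000 applies
  Base: CHF 68,000 − CHF 45,000 = CHF 23,000
  CHF 23,000 × 25% = CHF 5,750

Mainline income levy:
  CHF 44,000 × 16% = CHF 7,040
  CHF 1,000 × 20% = CHF 200
  CHF 9,000 × 34% = CHF 3,060
  → CHF 10,300
  Less low-income housing credit CHF 4,000 → CHF 6,300

CHF 6,300 > CHF 5,750, so the mainline income levy governs.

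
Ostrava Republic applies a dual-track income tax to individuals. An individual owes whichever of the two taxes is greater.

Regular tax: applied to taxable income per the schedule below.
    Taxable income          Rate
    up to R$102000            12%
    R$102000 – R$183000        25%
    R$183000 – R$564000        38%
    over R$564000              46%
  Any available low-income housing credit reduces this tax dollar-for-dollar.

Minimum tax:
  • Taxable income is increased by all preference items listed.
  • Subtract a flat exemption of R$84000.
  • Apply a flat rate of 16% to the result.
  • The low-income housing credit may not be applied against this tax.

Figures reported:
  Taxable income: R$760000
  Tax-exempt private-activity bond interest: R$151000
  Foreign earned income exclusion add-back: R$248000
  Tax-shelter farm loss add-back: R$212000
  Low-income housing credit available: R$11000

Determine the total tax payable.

Minimum tax:
  Adjusted income: R$760000 + R$151000 + R$248000 + R$212000 = R$1371000
  Less exemption R$84000 → base R$1287000
  R$1287000 × 16% = R$205920

Regular tax:
  R$102000 × 12% = R$12240
  R$81000 × 25% = R$20250
  R$381000 × 38% = R$144780
  R$196000 × 46% = R$90160
  → R$267430
  Less low-income housing credit R$11000 → R$256430

R$256430 > R$205920, so the regular tax governs.

R$256430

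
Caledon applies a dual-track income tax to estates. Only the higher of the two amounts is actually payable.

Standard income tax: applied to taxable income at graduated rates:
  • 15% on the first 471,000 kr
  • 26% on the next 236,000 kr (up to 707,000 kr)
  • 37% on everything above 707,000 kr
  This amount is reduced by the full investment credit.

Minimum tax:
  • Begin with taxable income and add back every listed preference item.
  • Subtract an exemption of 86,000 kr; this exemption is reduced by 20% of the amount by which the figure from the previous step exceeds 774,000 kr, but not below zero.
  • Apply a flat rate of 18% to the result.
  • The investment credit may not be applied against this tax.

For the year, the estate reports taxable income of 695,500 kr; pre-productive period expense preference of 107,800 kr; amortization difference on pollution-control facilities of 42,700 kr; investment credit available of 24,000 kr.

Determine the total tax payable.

139,392 kr

Minimum tax:
  Adjusted income: 695,500 kr + 107,800 kr + 42,700 kr = 846,000 kr
  Exemption: 86,000 kr − 20% × (846,000 kr − 774,000 kr) = 86,000 kr − 14,400 kr = 71,600 kr
  Base: 846,000 kr − 71,600 kr = 774,400 kr
  774,400 kr × 18% = 139,392 kr

Standard income tax:
  471,000 kr × 15% = 70,650 kr
  224,500 kr × 26% = 58,370 kr
  → 129,020 kr
  Less investment credit 24,000 kr → 105,020 kr

139,392 kr > 105,020 kr, so the minimum tax is the binding amount.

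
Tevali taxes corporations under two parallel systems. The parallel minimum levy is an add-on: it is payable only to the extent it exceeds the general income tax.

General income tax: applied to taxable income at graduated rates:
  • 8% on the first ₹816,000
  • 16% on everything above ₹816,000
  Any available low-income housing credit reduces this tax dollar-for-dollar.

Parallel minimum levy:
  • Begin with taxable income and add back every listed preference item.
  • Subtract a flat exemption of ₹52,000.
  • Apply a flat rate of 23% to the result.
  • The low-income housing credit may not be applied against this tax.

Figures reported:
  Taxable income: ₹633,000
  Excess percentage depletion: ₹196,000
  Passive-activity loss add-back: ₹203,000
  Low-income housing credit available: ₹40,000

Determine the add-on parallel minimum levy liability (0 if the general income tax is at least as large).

General income tax:
  ₹633,000 × 8% = ₹50,640
  Less low-income housing credit ₹40,000 → ₹10,640

Parallel minimum levy:
  Adjusted income: ₹633,000 + ₹196,000 + ₹203,000 = ₹1,032,000
  Less exemption ₹52,000 → base ₹980,000
  ₹980,000 × 23% = ₹225,400

Excess of parallel minimum levy over general income tax: ₹225,400 − ₹10,640 = ₹214,760.

₹214,760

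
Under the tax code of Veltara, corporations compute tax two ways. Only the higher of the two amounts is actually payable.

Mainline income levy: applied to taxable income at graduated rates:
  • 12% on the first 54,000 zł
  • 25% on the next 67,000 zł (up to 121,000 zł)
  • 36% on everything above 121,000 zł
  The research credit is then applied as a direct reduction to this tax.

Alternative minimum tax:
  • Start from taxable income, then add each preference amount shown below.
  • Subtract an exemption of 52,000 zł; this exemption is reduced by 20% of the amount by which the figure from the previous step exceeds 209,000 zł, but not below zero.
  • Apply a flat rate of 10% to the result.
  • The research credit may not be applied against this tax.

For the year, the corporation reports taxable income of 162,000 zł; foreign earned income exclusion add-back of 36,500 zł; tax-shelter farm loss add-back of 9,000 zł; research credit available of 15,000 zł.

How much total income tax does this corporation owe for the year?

Alternative minimum tax:
  Adjusted income: 162,000 zł + 36,500 zł + 9,000 zł = 207,500 zł
  Exemption: 207,500 zł ≤ 209,000 zł, so full 52,000 zł applies
  Base: 207,500 zł − 52,000 zł = 155,500 zł
  155,500 zł × 10% = 15,550 zł

Mainline income levy:
  54,000 zł × 12% = 6,480 zł
  67,000 zł × 25% = 16,750 zł
  41,000 zł × 36% = 14,760 zł
  → 37,990 zł
  Less research credit 15,000 zł → 22,990 zł

22,990 zł > 15,550 zł, so the mainline income levy governs.

22,990 zł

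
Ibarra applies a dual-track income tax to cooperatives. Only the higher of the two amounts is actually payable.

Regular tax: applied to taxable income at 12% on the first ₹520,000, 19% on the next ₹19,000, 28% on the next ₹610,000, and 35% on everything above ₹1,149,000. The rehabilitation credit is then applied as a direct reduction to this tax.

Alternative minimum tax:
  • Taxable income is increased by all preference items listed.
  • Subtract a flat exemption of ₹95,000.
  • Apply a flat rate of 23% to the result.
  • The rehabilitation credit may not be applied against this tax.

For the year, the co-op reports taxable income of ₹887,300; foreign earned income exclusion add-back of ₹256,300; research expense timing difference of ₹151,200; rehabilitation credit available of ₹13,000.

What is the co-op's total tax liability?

₹275,954

Alternative minimum tax:
  Adjusted income: ₹887,300 + ₹256,300 + ₹151,200 = ₹1,294,800
  Less exemption ₹95,000 → base ₹1,199,800
  ₹1,199,800 × 23% = ₹275,954

Regular tax:
  ₹520,000 × 12% = ₹62,400
  ₹19,000 × 19% = ₹3,610
  ₹348,300 × 28% = ₹97,524
  → ₹163,534
  Less rehabilitation credit ₹13,000 → ₹150,534

₹275,954 > ₹150,534, so the alternative minimum tax is the binding amount.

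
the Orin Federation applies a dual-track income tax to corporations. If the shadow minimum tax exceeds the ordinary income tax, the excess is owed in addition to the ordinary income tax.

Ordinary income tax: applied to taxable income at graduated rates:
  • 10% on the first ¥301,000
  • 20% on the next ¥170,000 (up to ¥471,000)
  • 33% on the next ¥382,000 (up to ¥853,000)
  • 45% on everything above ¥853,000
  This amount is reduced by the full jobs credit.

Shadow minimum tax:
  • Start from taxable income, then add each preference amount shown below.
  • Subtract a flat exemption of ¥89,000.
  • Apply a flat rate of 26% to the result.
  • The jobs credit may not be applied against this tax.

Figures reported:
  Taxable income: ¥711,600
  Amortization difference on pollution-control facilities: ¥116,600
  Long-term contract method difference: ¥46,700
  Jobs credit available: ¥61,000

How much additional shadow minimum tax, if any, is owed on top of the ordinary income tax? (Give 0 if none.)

¥121,836

Ordinary income tax:
  ¥301,000 × 10% = ¥30,100
  ¥170,000 × 20% = ¥34,000
  ¥240,600 × 33% = ¥79,398
  → ¥143,498
  Less jobs credit ¥61,000 → ¥82,498

Shadow minimum tax:
  Adjusted income: ¥711,600 + ¥116,600 + ¥46,700 = ¥874,900
  Less exemption ¥89,000 → base ¥785,900
  ¥785,900 × 26% = ¥204,334

Excess of shadow minimum tax over ordinary income tax: ¥204,334 − ¥82,498 = ¥121,836.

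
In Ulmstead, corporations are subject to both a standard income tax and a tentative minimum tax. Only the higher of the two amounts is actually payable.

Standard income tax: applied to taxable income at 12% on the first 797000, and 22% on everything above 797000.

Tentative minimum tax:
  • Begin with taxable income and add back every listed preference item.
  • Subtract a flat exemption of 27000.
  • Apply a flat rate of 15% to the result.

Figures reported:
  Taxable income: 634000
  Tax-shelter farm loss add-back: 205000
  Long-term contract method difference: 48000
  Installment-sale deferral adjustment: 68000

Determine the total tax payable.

Tentative minimum tax:
  Adjusted income: 634000 + 205000 + 48000 + 68000 = 955000
  Less exemption 27000 → base 928000
  928000 × 15% = 139200

Standard income tax:
  634000 × 12% = 76080

139200 > 76080, so the tentative minimum tax is the binding amount.

139200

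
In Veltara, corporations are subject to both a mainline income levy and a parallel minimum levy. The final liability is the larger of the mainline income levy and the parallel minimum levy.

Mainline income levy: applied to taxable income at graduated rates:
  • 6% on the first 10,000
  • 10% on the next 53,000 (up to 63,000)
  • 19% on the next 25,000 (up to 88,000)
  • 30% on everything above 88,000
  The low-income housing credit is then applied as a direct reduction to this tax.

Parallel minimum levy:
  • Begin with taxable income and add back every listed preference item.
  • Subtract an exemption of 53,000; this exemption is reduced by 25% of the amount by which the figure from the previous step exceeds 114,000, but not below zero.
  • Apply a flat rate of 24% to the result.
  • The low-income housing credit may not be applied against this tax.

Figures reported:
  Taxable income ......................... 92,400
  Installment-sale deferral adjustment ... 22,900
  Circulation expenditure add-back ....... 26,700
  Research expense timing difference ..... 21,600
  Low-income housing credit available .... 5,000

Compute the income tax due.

29,520

Parallel minimum levy:
  Adjusted income: 92,400 + 22,900 + 26,700 + 21,600 = 163,600
  Exemption: 53,000 − 25% × (163,600 − 114,000) = 53,000 − 12,400 = 40,600
  Base: 163,600 − 40,600 = 123,000
  123,000 × 24% = 29,520

Mainline income levy:
  10,000 × 6% = 600
  53,000 × 10% = 5,300
  25,000 × 19% = 4,750
  4,400 × 30% = 1,320
  → 11,970
  Less low-income housing credit 5,000 → 6,970

29,520 > 6,970, so the parallel minimum levy is the binding amount.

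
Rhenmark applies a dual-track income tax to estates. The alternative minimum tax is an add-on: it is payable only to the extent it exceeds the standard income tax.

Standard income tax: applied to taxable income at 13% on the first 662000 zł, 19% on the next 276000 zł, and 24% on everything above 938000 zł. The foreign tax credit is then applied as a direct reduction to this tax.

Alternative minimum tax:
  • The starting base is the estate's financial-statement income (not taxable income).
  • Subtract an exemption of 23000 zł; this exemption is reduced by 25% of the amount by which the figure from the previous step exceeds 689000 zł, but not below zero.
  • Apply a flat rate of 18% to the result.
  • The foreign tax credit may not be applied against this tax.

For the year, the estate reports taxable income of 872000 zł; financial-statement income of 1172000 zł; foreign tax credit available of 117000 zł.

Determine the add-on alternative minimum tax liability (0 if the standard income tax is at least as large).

202000 zł

Standard income tax:
  662000 zł × 13% = 86060 zł
  210000 zł × 19% = 39900 zł
  → 125960 zł
  Less foreign tax credit 117000 zł → 8960 zł

Alternative minimum tax:
  Base (financial-statement income): 1172000 zł
  Exemption: 25% × (1172000 zł − 689000 zł) = 120750 zł ≥ 23000 zł, so the exemption is fully phased out
  Base: 1172000 zł − 0 zł = 1172000 zł
  1172000 zł × 18% = 210960 zł

Excess of alternative minimum tax over standard income tax: 210960 zł − 8960 zł = 202000 zł.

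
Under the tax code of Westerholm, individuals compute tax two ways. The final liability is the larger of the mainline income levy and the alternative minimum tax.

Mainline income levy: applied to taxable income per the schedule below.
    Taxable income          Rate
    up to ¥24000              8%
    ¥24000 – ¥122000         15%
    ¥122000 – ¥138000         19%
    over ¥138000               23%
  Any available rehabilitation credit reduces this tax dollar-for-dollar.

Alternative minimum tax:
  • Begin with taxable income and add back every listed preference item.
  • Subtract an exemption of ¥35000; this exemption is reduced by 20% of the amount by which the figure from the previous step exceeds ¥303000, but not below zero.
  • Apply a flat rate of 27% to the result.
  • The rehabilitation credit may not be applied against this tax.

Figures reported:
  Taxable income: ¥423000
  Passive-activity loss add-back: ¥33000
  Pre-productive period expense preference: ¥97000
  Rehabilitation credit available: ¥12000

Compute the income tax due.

¥149310

Alternative minimum tax:
  Adjusted income: ¥423000 + ¥33000 + ¥97000 = ¥553000
  Exemption: 20% × (¥553000 − ¥303000) = ¥50000 ≥ ¥35000, so the exemption is fully phased out
  Base: ¥553000 − ¥0 = ¥553000
  ¥553000 × 27% = ¥149310

Mainline income levy:
  ¥24000 × 8% = ¥1920
  ¥98000 × 15% = ¥14700
  ¥16000 × 19% = ¥3040
  ¥285000 × 23% = ¥65550
  → ¥85210
  Less rehabilitation credit ¥12000 → ¥73210

¥149310 > ¥73210, so the alternative minimum tax is the binding amount.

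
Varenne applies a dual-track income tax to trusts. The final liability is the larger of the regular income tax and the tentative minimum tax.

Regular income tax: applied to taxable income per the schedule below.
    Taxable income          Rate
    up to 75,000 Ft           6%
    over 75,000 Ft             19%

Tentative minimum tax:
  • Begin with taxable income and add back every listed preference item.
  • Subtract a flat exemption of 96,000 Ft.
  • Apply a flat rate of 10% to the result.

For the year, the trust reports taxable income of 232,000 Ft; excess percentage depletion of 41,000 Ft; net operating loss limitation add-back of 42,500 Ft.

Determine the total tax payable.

Tentative minimum tax:
  Adjusted income: 232,000 Ft + 41,000 Ft + 42,500 Ft = 315,500 Ft
  Less exemption 96,000 Ft → base 219,500 Ft
  219,500 Ft × 10% = 21,950 Ft

Regular income tax:
  75,000 Ft × 6% = 4,500 Ft
  157,000 Ft × 19% = 29,830 Ft
  → 34,330 Ft

34,330 Ft > 21,950 Ft, so the regular income tax governs.

34,330 Ft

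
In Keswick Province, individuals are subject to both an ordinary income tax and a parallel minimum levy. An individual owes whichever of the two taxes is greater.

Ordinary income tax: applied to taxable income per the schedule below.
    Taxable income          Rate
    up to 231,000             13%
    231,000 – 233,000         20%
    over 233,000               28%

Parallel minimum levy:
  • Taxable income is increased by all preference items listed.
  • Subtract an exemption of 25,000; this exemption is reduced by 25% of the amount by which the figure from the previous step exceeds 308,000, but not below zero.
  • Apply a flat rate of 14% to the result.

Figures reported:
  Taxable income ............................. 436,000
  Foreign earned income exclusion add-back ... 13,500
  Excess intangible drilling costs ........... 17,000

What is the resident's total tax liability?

Parallel minimum levy:
  Adjusted income: 436,000 + 13,500 + 17,000 = 466,500
  Exemption: 25% × (466,500 − 308,000) = 39,625 ≥ 25,000, so the exemption is fully phased out
  Base: 466,500 − 0 = 466,500
  466,500 × 14% = 65,310

Ordinary income tax:
  231,000 × 13% = 30,030
  2,000 × 20% = 400
  203,000 × 28% = 56,840
  → 87,270

87,270 > 65,310, so the ordinary income tax governs.

87,270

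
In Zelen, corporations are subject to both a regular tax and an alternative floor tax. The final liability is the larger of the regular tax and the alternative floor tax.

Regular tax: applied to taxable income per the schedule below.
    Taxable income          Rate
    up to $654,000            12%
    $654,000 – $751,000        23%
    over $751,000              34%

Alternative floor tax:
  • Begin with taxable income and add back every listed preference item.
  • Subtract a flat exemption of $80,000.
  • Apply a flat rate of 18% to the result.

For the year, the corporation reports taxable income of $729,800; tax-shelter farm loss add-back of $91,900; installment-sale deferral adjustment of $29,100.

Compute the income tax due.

Alternative floor tax:
  Adjusted income: $729,800 + $91,900 + $29,100 = $850,800
  Less exemption $80,000 → base $770,800
  $770,800 × 18% = $138,744

Regular tax:
  $654,000 × 12% = $78,480
  $75,800 × 23% = $17,434
  → $95,914

$138,744 > $95,914, so the alternative floor tax is the binding amount.

$138,744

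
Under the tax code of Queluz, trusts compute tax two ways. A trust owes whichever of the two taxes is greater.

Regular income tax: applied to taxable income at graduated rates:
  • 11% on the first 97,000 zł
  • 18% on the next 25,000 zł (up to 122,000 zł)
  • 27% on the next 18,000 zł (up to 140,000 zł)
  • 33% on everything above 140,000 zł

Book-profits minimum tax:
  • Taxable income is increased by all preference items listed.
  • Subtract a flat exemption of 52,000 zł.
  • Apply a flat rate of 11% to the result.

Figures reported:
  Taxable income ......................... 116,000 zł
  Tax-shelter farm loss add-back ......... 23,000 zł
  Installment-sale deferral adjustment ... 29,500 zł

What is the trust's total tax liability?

14,090 zł

Regular income tax:
  97,000 zł × 11% = 10,670 zł
  19,000 zł × 18% = 3,420 zł
  → 14,090 zł

Book-profits minimum tax:
  Adjusted income: 116,000 zł + 23,000 zł + 29,500 zł = 168,500 zł
  Less exemption 52,000 zł → base 116,500 zł
  116,500 zł × 11% = 12,815 zł

14,090 zł > 12,815 zł, so the regular income tax governs.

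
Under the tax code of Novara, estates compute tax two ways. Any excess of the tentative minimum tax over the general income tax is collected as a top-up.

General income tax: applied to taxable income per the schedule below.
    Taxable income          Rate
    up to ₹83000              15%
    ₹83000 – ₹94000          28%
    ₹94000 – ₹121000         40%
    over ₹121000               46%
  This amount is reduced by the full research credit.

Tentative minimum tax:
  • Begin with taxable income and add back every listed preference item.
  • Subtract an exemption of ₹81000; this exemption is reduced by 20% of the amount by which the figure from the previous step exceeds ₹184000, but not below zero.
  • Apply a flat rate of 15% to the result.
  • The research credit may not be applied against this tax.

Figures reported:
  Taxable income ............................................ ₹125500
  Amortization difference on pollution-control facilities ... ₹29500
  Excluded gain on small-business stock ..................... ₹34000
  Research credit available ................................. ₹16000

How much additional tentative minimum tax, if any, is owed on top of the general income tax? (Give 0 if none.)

₹3950

General income tax:
  ₹83000 × 15% = ₹12450
  ₹11000 × 28% = ₹3080
  ₹27000 × 40% = ₹10800
  ₹4500 × 46% = ₹2070
  → ₹28400
  Less research credit ₹16000 → ₹12400

Tentative minimum tax:
  Adjusted income: ₹125500 + ₹29500 + ₹34000 = ₹189000
  Exemption: ₹81000 − 20% × (₹189000 − ₹184000) = ₹81000 − ₹1000 = ₹80000
  Base: ₹189000 − ₹80000 = ₹109000
  ₹109000 × 15% = ₹16350

Excess of tentative minimum tax over general income tax: ₹16350 − ₹12400 = ₹3950.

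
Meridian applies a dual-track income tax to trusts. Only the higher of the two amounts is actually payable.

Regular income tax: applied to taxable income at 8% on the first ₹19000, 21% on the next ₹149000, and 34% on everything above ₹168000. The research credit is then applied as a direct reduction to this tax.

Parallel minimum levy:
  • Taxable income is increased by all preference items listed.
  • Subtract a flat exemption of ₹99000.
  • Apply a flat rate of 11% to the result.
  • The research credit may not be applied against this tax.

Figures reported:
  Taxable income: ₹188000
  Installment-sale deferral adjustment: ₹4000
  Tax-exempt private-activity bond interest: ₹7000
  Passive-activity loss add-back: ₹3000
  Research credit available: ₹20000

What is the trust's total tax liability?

Parallel minimum levy:
  Adjusted income: ₹188000 + ₹4000 + ₹7000 + ₹3000 = ₹202000
  Less exemption ₹99000 → base ₹103000
  ₹103000 × 11% = ₹11330

Regular income tax:
  ₹19000 × 8% = ₹1520
  ₹149000 × 21% = ₹31290
  ₹20000 × 34% = ₹6800
  → ₹39610
  Less research credit ₹20000 → ₹19610

₹19610 > ₹11330, so the regular income tax governs.

₹19610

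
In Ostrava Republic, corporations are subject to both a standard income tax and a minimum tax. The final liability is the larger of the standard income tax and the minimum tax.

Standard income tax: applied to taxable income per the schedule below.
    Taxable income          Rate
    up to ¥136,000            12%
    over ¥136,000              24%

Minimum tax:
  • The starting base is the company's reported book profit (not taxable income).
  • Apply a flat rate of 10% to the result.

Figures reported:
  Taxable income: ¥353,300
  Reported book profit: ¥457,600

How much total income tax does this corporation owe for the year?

¥68,472

Standard income tax:
  ¥136,000 × 12% = ¥16,320
  ¥217,300 × 24% = ¥52,152
  → ¥68,472

Minimum tax:
  Base (reported book profit): ¥457,600
  ¥457,600 × 10% = ¥45,760

¥68,472 > ¥45,760, so the standard income tax governs.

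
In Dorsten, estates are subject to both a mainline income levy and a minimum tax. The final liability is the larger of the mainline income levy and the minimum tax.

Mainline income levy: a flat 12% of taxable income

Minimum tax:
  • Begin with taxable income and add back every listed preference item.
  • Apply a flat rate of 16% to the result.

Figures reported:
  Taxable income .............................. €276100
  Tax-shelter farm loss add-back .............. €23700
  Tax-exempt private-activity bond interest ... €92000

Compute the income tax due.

€62688

Minimum tax:
  Adjusted income: €276100 + €23700 + €92000 = €391800
  €391800 × 16% = €62688

Mainline income levy:
  €276100 × 12% = €33132

€62688 > €33132, so the minimum tax is the binding amount.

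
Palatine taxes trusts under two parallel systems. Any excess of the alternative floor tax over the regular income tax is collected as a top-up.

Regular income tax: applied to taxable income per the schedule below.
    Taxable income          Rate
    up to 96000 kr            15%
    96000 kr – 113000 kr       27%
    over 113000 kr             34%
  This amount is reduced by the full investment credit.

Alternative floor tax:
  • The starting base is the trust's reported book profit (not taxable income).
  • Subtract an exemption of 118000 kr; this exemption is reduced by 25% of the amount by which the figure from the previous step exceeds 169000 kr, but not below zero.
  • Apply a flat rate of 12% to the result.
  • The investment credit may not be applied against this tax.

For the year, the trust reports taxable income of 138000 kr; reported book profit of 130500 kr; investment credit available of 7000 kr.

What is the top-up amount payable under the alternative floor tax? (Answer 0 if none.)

0 kr

Alternative floor tax:
  Base (reported book profit): 130500 kr
  Exemption: 130500 kr ≤ 169000 kr, so full 118000 kr applies
  Base: 130500 kr − 118000 kr = 12500 kr
  12500 kr × 12% = 1500 kr

Regular income tax:
  96000 kr × 15% = 14400 kr
  17000 kr × 27% = 4590 kr
  25000 kr × 34% = 8500 kr
  → 27490 kr
  Less investment credit 7000 kr → 20490 kr

1500 kr ≤ 20490 kr, so no add-on is due.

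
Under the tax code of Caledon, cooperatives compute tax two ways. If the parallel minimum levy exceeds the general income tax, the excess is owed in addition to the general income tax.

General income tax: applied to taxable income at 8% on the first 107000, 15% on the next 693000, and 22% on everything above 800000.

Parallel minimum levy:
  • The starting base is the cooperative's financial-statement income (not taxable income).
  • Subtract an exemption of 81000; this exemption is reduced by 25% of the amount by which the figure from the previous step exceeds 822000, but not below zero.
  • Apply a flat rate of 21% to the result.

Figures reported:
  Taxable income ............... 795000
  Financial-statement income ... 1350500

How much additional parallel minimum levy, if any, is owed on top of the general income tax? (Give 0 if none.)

General income tax:
  107000 × 8% = 8560
  688000 × 15% = 103200
  → 111760

Parallel minimum levy:
  Base (financial-statement income): 1350500
  Exemption: 25% × (1350500 − 822000) = 132125 ≥ 81000, so the exemption is fully phased out
  Base: 1350500 − 0 = 1350500
  1350500 × 21% = 283605

Excess of parallel minimum levy over general income tax: 283605 − 111760 = 171845.

171845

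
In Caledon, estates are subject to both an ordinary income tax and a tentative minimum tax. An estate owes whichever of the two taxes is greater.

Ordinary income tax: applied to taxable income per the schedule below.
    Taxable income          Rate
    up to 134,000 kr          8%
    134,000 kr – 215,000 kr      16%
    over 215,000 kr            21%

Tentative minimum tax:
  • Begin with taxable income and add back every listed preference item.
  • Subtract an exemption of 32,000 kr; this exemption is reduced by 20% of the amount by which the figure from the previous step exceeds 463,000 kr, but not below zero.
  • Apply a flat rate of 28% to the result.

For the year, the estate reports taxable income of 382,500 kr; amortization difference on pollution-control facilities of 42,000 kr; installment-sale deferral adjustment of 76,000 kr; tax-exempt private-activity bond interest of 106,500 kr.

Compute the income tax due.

Tentative minimum tax:
  Adjusted income: 382,500 kr + 42,000 kr + 76,000 kr + 106,500 kr = 607,000 kr
  Exemption: 32,000 kr − 20% × (607,000 kr − 463,000 kr) = 32,000 kr − 28,800 kr = 3,200 kr
  Base: 607,000 kr − 3,200 kr = 603,800 kr
  603,800 kr × 28% = 169,064 kr

Ordinary income tax:
  134,000 kr × 8% = 10,720 kr
  81,000 kr × 16% = 12,960 kr
  167,500 kr × 21% = 35,175 kr
  → 58,855 kr

169,064 kr > 58,855 kr, so the tentative minimum tax is the binding amount.

169,064 kr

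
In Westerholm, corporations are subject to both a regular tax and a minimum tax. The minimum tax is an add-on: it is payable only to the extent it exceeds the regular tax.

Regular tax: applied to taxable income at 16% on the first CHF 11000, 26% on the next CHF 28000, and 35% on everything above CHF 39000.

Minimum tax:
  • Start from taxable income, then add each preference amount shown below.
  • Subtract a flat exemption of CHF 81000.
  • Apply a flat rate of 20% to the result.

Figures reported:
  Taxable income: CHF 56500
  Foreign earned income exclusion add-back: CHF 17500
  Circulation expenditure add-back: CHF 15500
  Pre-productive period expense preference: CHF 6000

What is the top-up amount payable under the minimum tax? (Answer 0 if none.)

CHF 0

Minimum tax:
  Adjusted income: CHF 56500 + CHF 17500 + CHF 15500 + CHF 6000 = CHF 95500
  Less exemption CHF 81000 → base CHF 14500
  CHF 14500 × 20% = CHF 2900

Regular tax:
  CHF 11000 × 16% = CHF 1760
  CHF 28000 × 26% = CHF 7280
  CHF 17500 × 35% = CHF 6125
  → CHF 15165

CHF 2900 ≤ CHF 15165, so no add-on is due.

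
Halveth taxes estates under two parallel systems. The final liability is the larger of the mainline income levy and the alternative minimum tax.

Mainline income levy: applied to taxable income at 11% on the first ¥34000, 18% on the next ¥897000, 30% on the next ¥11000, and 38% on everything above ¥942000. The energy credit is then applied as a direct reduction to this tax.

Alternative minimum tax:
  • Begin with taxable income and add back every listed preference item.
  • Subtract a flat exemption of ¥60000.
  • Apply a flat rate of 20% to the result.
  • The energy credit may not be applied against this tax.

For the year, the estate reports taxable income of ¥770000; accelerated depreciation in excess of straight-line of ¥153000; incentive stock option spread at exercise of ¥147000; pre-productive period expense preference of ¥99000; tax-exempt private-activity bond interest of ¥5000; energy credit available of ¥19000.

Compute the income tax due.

Alternative minimum tax:
  Adjusted income: ¥770000 + ¥153000 + ¥147000 + ¥99000 + ¥5000 = ¥1174000
  Less exemption ¥60000 → base ¥1114000
  ¥1114000 × 20% = ¥222800

Mainline income levy:
  ¥34000 × 11% = ¥3740
  ¥736000 × 18% = ¥132480
  → ¥136220
  Less energy credit ¥19000 → ¥117220

¥222800 > ¥117220, so the alternative minimum tax is the binding amount.

¥222800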